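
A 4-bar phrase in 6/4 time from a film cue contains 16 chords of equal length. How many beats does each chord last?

4 bars × 6 beats/bar = 24 beats total.
24 beats ÷ 16 chords = 1.5 beats per chord.
(That is a dotted quarter note.)

1.5 beats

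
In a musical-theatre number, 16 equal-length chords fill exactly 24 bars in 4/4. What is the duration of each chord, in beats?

24 bars × 4 beats/bar = 96 beats total.
96 beats ÷ 16 chords = 6 beats per chord.

6 beats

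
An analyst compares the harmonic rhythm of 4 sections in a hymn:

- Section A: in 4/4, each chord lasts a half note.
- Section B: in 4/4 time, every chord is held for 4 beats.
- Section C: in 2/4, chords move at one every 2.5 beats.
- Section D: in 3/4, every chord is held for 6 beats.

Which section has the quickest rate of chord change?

A: 4/2 = 2 chords/bar.
B: 4/4 = 1 chord/bar.
C: 2/2.5 = 0.8 chords/bar.
D: 3/6 = 0.5 chords/bar.
Fastest is A at 2 chords/bar.

Section A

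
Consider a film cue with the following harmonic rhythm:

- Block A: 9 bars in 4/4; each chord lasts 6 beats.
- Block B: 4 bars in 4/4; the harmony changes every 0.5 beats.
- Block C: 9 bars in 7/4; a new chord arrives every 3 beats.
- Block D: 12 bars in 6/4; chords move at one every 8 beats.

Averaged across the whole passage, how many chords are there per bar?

A: 9 × 4 = 36 beats ÷ 6 = 6 chords.
B: 4 × 4 = 16 beats ÷ 0.5 = 32 chords.
C: 9 × 7 = 63 beats ÷ 3 = 21 chords.
D: 12 × 6 = 72 beats ÷ 8 = 9 chords.
Overall: 68 chords over 34 bars → 68/34 = 2 chords per bar.

2 chords per bar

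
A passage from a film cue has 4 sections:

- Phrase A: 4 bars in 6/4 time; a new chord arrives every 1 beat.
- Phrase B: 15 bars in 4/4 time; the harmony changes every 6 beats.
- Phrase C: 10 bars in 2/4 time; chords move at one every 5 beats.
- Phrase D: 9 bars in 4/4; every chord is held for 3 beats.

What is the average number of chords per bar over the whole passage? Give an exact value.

25/19 chords per bar

A: 4 × 6 = 24 beats ÷ 1 = 24 chords.
B: 15 × 4 = 60 beats ÷ 6 = 10 chords.
C: 10 × 2 = 20 beats ÷ 5 = 4 chords.
D: 9 × 4 = 36 beats ÷ 3 = 12 chords.
Overall: 50 chords over 38 bars → 50/38 = 25/19 chords per bar.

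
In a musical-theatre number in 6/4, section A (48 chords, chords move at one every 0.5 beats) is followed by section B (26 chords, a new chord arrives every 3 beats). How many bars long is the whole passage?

A: 48 × 0.5 = 24 beats = 4 bars.
B: 26 × 3 = 78 beats = 13 bars.
Total: 4 + 13 = 17 bars.

17 bars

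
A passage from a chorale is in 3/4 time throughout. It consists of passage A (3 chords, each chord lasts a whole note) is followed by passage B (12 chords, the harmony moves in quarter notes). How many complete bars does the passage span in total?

A: 3 × 4 = 12 beats = 4 bars.
B: 12 × 1 = 12 beats = 4 bars.
Total: 4 + 4 = 8 bars.

8 bars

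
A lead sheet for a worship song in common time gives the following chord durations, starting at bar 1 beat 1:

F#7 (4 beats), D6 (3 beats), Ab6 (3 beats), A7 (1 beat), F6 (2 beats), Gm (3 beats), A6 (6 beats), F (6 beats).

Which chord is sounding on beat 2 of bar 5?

Beat 2 of bar 5 is beat (5−1)×4 + 2 = 18 overall.
Running totals: F#7 ends at 4, D6 ends at 7, Ab6 ends at 10, A7 ends at 11, F6 ends at 13, Gm ends at 16, A6 ends at 22.
Beat 18 falls within A6.

A6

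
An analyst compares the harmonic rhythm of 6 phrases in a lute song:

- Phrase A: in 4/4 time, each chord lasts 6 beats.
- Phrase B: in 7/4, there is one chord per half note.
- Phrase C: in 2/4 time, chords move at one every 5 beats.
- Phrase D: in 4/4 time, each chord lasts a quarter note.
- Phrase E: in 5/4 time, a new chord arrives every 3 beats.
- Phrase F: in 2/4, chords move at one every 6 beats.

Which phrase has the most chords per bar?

Phrase D

A: each chord is 6 beats in 4/4, so 2/3 per bar.
B: each chord is 2 beats in 7/4, so 3.5 per bar.
C: each chord is 5 beats in 2/4, so 0.4 per bar.
D: each chord is 1 beat in 4/4, so 4 per bar.
E: each chord is 3 beats in 5/4, so 5/3 per bar.
F: each chord is 6 beats in 2/4, so 1/3 per bar.
Fastest is D at 4 chords/bar.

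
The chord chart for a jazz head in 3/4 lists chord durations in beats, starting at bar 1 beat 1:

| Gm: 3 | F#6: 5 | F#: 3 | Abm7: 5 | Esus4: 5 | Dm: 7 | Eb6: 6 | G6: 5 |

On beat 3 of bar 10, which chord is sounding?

Beat 3 of bar 10 is beat (10−1)×3 + 3 = 30 overall.
Running totals: Gm ends at 3, F#6 ends at 8, F# ends at 11, Abm7 ends at 16, Esus4 ends at 21, Dm ends at 28, Eb6 ends at 34.
Beat 30 falls within Eb6.

Eb6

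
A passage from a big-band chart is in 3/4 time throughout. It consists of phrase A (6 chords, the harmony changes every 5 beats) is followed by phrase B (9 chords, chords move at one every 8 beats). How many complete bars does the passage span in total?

34 bars

A: 6 × 5 = 30 beats = 10 bars.
B: 9 × 8 = 72 beats = 24 bars.
Total: 10 + 24 = 34 bars.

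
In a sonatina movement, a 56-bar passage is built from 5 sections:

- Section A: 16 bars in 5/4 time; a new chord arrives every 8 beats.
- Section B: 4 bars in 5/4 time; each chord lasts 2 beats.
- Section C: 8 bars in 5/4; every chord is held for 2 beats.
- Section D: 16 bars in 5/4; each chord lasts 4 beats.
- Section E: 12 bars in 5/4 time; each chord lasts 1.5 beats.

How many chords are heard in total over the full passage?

100 chords

A: 16·5 = 80 beats, 80/8 = 10 chords.
B: 4·5 = 20 beats, 20/2 = 10 chords.
C: 8·5 = 40 beats, 40/2 = 20 chords.
D: 16·5 = 80 beats, 80/4 = 20 chords.
E: 12·5 = 60 beats, 60/1.5 = 40 chords.
Total: 10 + 10 + 20 + 20 + 40 = 100.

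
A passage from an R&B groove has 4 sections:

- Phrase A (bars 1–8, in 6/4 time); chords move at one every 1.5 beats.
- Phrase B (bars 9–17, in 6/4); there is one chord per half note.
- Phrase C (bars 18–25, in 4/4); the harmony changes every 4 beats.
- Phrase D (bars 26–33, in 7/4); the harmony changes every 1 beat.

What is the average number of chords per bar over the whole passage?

A: 8 bars of 6 beats is 48 beats; at 1.5 beats each that's 32 chords.
B: 9 bars of 6 beats is 54 beats; at 2 beats each that's 27 chords.
C: 8 bars of 4 beats is 32 beats; at 4 beats each that's 8 chords.
D: 8 bars of 7 beats is 56 beats; at 1 beat each that's 56 chords.
Overall: 123 chords over 33 bars → 123/33 = 41/11 chords per bar.

41/11 chords per bar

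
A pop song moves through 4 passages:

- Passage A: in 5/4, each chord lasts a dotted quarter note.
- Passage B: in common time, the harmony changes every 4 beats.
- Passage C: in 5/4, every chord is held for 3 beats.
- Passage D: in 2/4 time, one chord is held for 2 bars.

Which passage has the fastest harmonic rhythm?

Passage A

A: 5/1.5 = 10/3 chords/bar.
B: 4/4 = 1 chord/bar.
C: 5/3 = 5/3 chords/bar.
D: 2/4 = 0.5 chords/bar.
Fastest is A at 10/3 chords/bar.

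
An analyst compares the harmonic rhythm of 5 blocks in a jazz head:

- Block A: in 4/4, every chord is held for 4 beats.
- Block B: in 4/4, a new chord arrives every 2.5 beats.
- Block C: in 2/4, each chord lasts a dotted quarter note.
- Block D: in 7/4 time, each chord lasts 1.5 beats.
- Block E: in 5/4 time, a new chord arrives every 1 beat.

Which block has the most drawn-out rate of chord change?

Block A

A: 4 beats/bar ÷ 4 beats/chord = 1 chord/bar.
B: 4 beats/bar ÷ 2.5 beats/chord = 1.6 chords/bar.
C: 2 beats/bar ÷ 1.5 beats/chord = 4/3 chords/bar.
D: 7 beats/bar ÷ 1.5 beats/chord = 14/3 chords/bar.
E: 5 beats/bar ÷ 1 beat/chord = 5 chords/bar.
Slowest is A at 1 chords/bar.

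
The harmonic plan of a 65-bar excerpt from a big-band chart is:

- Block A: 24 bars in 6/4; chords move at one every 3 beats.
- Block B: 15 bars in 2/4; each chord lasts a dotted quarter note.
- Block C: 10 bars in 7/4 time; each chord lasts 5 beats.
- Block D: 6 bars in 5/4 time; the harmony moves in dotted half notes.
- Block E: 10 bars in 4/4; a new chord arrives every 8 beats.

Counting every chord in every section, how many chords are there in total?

A: 24 bars × 6 beats = 144 beats; 3 beats/chord → 48 chords.
B: 15 bars × 2 beats = 30 beats; 1.5 beats/chord → 20 chords.
C: 10 bars × 7 beats = 70 beats; 5 beats/chord → 14 chords.
D: 6 bars × 5 beats = 30 beats; 3 beats/chord → 10 chords.
E: 10 bars × 4 beats = 40 beats; 8 beats/chord → 5 chords.
Total: 48 + 20 + 14 + 10 + 5 = 97.

97 chords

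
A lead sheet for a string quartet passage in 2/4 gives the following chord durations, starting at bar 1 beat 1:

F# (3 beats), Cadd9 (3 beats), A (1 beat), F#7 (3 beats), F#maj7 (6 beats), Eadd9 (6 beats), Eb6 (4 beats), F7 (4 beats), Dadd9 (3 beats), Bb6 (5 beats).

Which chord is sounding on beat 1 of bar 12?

Beat 1 of bar 12 is beat (12−1)×2 + 1 = 23 overall.
Running totals: F# ends at 3, Cadd9 ends at 6, A ends at 7, F#7 ends at 10, F#maj7 ends at 16, Eadd9 ends at 22, Eb6 ends at 26.
Beat 23 falls within Eb6.

Eb6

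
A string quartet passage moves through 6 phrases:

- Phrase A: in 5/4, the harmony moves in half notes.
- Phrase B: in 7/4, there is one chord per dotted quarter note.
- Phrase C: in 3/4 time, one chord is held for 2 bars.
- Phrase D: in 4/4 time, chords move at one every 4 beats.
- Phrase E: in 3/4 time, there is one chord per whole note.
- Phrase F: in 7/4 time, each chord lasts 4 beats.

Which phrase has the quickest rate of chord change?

A: 5 beats/bar ÷ 2 beats/chord = 2.5 chords/bar.
B: 7 beats/bar ÷ 1.5 beats/chord = 14/3 chords/bar.
C: 3 beats/bar ÷ 6 beats/chord = 0.5 chords/bar.
D: 4 beats/bar ÷ 4 beats/chord = 1 chord/bar.
E: 3 beats/bar ÷ 4 beats/chord = 0.75 chords/bar.
F: 7 beats/bar ÷ 4 beats/chord = 1.75 chords/bar.
Fastest is B at 14/3 chords/bar.

Phrase B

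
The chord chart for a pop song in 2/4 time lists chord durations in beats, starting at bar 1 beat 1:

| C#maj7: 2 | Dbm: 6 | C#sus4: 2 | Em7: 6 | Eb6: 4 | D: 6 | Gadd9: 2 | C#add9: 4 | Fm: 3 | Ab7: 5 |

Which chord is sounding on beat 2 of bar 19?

Ab7

Beat 2 of bar 19 is beat (19−1)×2 + 2 = 38 overall.
Running totals: C#maj7 ends at 2, Dbm ends at 8, C#sus4 ends at 10, Em7 ends at 16, Eb6 ends at 20, D ends at 26, Gadd9 ends at 28, C#add9 ends at 32, Fm ends at 35, Ab7 ends at 40.
Beat 38 falls within Ab7.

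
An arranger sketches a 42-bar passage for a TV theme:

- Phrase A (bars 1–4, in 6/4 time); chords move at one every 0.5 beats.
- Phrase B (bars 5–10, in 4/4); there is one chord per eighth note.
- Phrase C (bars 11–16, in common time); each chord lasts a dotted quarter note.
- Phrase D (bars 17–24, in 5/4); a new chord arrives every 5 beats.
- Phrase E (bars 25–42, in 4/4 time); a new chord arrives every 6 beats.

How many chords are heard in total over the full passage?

132 chords

A has 24 beats and chords last 0.5 each, so 48 chords.
B has 24 beats and chords last 0.5 each, so 48 chords.
C has 24 beats and chords last 1.5 each, so 16 chords.
D has 40 beats and chords last 5 each, so 8 chords.
E has 72 beats and chords last 6 each, so 12 chords.
Total: 48 + 48 + 16 + 8 + 12 = 132.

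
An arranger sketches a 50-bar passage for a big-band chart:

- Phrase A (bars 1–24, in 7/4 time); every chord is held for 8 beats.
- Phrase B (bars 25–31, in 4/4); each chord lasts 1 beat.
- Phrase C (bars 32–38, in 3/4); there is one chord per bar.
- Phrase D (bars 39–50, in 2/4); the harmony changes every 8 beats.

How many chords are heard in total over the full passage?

A has 168 beats and chords last 8 each, so 21 chords.
B has 28 beats and chords last 1 each, so 28 chords.
C has 21 beats and chords last 3 each, so 7 chords.
D has 24 beats and chords last 8 each, so 3 chords.
Total: 21 + 28 + 7 + 3 = 59.

59 chords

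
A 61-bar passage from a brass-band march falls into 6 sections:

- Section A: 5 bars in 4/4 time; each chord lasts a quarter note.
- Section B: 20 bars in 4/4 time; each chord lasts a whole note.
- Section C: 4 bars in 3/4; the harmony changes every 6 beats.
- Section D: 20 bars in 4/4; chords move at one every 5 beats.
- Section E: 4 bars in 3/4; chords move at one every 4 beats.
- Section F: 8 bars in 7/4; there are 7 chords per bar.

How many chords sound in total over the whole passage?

A: 5 bars × 4 beats = 20 beats; 1 beat/chord → 20 chords.
B: 20 bars × 4 beats = 80 beats; 4 beats/chord → 20 chords.
C: 4 bars × 3 beats = 12 beats; 6 beats/chord → 2 chords.
D: 20 bars × 4 beats = 80 beats; 5 beats/chord → 16 chords.
E: 4 bars × 3 beats = 12 beats; 4 beats/chord → 3 chords.
F: 8 bars × 7 beats = 56 beats; 1 beat/chord → 56 chords.
Total: 20 + 20 + 2 + 16 + 3 + 56 = 117.

117 chords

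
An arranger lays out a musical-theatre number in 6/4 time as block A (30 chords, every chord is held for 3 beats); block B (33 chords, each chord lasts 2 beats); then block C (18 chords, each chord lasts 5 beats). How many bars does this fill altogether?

41 bars

A: 30 × 3 = 90 beats = 15 bars.
B: 33 × 2 = 66 beats = 11 bars.
C: 18 × 5 = 90 beats = 15 bars.
Total: 15 + 11 + 15 = 41 bars.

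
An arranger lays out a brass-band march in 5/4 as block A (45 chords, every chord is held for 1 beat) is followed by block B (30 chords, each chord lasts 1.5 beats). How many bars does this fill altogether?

18 bars

A: 45 × 1 = 45 beats = 9 bars.
B: 30 × 1.5 = 45 beats = 9 bars.
Total: 9 + 9 = 18 bars.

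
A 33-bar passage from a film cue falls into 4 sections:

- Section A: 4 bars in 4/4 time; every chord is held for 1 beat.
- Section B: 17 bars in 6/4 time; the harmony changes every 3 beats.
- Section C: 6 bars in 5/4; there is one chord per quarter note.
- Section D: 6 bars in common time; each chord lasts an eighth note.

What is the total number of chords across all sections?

128 chords

A: 4 bars × 4 beats = 16 beats; 1 beat/chord → 16 chords.
B: 17 bars × 6 beats = 102 beats; 3 beats/chord → 34 chords.
C: 6 bars × 5 beats = 30 beats; 1 beat/chord → 30 chords.
D: 6 bars × 4 beats = 24 beats; 0.5 beats/chord → 48 chords.
Total: 16 + 34 + 30 + 48 = 128.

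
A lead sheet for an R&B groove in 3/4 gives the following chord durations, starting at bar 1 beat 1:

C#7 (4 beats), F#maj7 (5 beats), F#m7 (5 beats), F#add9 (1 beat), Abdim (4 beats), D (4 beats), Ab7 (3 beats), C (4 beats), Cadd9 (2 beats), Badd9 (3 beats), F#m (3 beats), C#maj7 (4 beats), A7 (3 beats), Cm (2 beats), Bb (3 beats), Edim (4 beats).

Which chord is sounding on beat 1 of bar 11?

Beat 1 of bar 11 is beat (11−1)×3 + 1 = 31 overall.
Running totals: C#7 ends at 4, F#maj7 ends at 9, F#m7 ends at 14, F#add9 ends at 15, Abdim ends at 19, D ends at 23, Ab7 ends at 26, C ends at 30, Cadd9 ends at 32.
Beat 31 falls within Cadd9.

Cadd9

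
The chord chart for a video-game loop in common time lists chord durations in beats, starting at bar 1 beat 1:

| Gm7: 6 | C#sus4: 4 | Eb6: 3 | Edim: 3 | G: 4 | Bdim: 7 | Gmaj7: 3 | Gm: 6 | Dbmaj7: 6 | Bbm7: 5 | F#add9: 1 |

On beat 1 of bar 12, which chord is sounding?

Beat 1 of bar 12 is beat (12−1)×4 + 1 = 45 overall.
Running totals: Gm7 ends at 6, C#sus4 ends at 10, Eb6 ends at 13, Edim ends at 16, G ends at 20, Bdim ends at 27, Gmaj7 ends at 30, Gm ends at 36, Dbmaj7 ends at 42, Bbm7 ends at 47.
Beat 45 falls within Bbm7.

Bbm7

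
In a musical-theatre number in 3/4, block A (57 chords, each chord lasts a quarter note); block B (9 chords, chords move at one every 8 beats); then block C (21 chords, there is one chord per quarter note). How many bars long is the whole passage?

50 bars

A: 57 × 1 = 57 beats = 19 bars.
B: 9 × 8 = 72 beats = 24 bars.
C: 21 × 1 = 21 beats = 7 bars.
Total: 19 + 24 + 7 = 50 bars.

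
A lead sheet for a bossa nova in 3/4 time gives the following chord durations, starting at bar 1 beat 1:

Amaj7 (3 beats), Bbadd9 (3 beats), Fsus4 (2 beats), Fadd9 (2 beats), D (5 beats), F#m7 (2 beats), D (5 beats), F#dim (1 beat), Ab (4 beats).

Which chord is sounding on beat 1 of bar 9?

Beat 1 of bar 9 is beat (9−1)×3 + 1 = 25 overall.
Running totals: Amaj7 ends at 3, Bbadd9 ends at 6, Fsus4 ends at 8, Fadd9 ends at 10, D ends at 15, F#m7 ends at 17, D ends at 22, F#dim ends at 23, Ab ends at 27.
Beat 25 falls within Ab.

Ab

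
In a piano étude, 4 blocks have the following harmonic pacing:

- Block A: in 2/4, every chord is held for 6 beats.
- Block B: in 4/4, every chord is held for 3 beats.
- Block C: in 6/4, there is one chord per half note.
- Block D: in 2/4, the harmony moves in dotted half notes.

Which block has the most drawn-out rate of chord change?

A: 2/6 = 1/3 chords/bar.
B: 4/3 = 4/3 chords/bar.
C: 6/2 = 3 chords/bar.
D: 2/3 = 2/3 chords/bar.
Slowest is A at 1/3 chords/bar.

Block A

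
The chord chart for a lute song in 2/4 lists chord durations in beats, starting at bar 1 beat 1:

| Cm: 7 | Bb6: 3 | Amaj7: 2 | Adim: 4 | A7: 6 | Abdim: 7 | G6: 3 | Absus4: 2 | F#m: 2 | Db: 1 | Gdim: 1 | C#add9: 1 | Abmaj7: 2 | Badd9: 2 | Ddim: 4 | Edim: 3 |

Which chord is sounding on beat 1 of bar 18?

F#m

Beat 1 of bar 18 is beat (18−1)×2 + 1 = 35 overall.
Running totals: Cm ends at 7, Bb6 ends at 10, Amaj7 ends at 12, Adim ends at 16, A7 ends at 22, Abdim ends at 29, G6 ends at 32, Absus4 ends at 34, F#m ends at 36.
Beat 35 falls within F#m.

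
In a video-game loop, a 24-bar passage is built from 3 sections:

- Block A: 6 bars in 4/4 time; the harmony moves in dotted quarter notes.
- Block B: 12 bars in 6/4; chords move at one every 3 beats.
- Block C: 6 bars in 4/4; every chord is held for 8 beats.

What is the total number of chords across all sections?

43 chords

A: 6·4 = 24 beats, 24/1.5 = 16 chords.
B: 12·6 = 72 beats, 72/3 = 24 chords.
C: 6·4 = 24 beats, 24/8 = 3 chords.
Total: 16 + 24 + 3 = 43.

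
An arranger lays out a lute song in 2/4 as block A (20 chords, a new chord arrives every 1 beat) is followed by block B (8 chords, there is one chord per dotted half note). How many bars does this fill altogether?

A: 20 × 1 = 20 beats = 10 bars.
B: 8 × 3 = 24 beats = 12 bars.
Total: 10 + 12 = 22 bars.

22 bars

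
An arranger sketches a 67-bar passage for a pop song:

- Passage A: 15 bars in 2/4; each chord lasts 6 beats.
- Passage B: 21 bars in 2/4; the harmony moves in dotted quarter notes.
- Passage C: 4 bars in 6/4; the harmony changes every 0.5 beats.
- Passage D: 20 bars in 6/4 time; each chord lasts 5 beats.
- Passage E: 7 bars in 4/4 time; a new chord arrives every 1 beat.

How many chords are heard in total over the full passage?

133 chords

A has 30 beats and chords last 6 each, so 5 chords.
B has 42 beats and chords last 1.5 each, so 28 chords.
C has 24 beats and chords last 0.5 each, so 48 chords.
D has 120 beats and chords last 5 each, so 24 chords.
E has 28 beats and chords last 1 each, so 28 chords.
Total: 5 + 28 + 48 + 24 + 28 = 133.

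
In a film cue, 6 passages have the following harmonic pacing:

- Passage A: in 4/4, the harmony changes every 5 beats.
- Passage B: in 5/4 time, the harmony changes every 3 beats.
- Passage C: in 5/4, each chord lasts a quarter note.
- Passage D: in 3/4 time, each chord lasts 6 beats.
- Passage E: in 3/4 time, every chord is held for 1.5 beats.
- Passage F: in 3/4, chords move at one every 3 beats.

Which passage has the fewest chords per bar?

A: 4 beats/bar ÷ 5 beats/chord = 0.8 chords/bar.
B: 5 beats/bar ÷ 3 beats/chord = 5/3 chords/bar.
C: 5 beats/bar ÷ 1 beat/chord = 5 chords/bar.
D: 3 beats/bar ÷ 6 beats/chord = 0.5 chords/bar.
E: 3 beats/bar ÷ 1.5 beats/chord = 2 chords/bar.
F: 3 beats/bar ÷ 3 beats/chord = 1 chord/bar.
Slowest is D at 0.5 chords/bar.

Passage D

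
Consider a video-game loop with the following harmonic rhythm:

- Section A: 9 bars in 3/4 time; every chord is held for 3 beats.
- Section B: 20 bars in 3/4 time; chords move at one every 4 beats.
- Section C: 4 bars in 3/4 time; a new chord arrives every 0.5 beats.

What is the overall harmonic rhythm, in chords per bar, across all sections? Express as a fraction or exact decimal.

A: 9 bars of 3 beats is 27 beats; at 3 beats each that's 9 chords.
B: 20 bars of 3 beats is 60 beats; at 4 beats each that's 15 chords.
C: 4 bars of 3 beats is 12 beats; at 0.5 beats each that's 24 chords.
Overall: 48 chords over 33 bars → 48/33 = 16/11 chords per bar.

16/11 chords per bar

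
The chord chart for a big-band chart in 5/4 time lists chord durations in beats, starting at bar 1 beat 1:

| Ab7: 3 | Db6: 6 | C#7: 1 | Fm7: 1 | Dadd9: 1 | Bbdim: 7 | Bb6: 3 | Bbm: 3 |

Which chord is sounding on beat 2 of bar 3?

Beat 2 of bar 3 is beat (3−1)×5 + 2 = 12 overall.
Running totals: Ab7 ends at 3, Db6 ends at 9, C#7 ends at 10, Fm7 ends at 11, Dadd9 ends at 12.
Beat 12 falls within Dadd9.

Dadd9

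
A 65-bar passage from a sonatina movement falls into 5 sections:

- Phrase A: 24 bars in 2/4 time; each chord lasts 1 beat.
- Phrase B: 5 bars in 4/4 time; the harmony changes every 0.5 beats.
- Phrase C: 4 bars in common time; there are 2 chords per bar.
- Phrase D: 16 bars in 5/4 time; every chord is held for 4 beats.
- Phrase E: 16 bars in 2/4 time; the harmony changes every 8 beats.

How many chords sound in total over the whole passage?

A: 24 bars × 2 beats = 48 beats; 1 beat/chord → 48 chords.
B: 5 bars × 4 beats = 20 beats; 0.5 beats/chord → 40 chords.
C: 4 bars × 4 beats = 16 beats; 2 beats/chord → 8 chords.
D: 16 bars × 5 beats = 80 beats; 4 beats/chord → 20 chords.
E: 16 bars × 2 beats = 32 beats; 8 beats/chord → 4 chords.
Total: 48 + 40 + 8 + 20 + 4 = 120.

120 chords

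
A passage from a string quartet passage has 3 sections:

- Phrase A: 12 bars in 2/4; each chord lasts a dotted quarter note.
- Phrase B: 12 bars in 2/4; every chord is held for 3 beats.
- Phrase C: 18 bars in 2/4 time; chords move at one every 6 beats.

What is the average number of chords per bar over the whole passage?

A: 12 × 2 = 24 beats ÷ 1.5 = 16 chords.
B: 12 × 2 = 24 beats ÷ 3 = 8 chords.
C: 18 × 2 = 36 beats ÷ 6 = 6 chords.
Overall: 30 chords over 42 bars → 30/42 = 5/7 chords per bar.

5/7 chords per bar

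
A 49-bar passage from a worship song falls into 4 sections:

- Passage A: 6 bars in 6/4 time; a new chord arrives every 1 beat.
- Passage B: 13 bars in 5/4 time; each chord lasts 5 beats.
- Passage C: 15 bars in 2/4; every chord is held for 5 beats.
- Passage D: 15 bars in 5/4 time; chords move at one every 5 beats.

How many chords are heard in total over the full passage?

A: 6 bars × 6 beats = 36 beats; 1 beat/chord → 36 chords.
B: 13 bars × 5 beats = 65 beats; 5 beats/chord → 13 chords.
C: 15 bars × 2 beats = 30 beats; 5 beats/chord → 6 chords.
D: 15 bars × 5 beats = 75 beats; 5 beats/chord → 15 chords.
Total: 36 + 13 + 6 + 15 = 70.

70 chords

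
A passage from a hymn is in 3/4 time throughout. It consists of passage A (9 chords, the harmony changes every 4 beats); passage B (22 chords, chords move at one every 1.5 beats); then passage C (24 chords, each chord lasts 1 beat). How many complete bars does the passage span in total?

A: 9 × 4 = 36 beats = 12 bars.
B: 22 × 1.5 = 33 beats = 11 bars.
C: 24 × 1 = 24 beats = 8 bars.
Total: 12 + 11 + 8 = 31 bars.

31 bars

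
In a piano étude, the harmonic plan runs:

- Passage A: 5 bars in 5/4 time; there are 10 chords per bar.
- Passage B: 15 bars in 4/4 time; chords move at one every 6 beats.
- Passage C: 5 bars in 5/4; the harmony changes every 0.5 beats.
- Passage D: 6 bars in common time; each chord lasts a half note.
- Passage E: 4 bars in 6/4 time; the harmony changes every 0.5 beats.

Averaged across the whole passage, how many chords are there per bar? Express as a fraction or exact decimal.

34/7 chords per bar

A: 5 bars of 5 beats is 25 beats; at 0.5 beats each that's 50 chords.
B: 15 bars of 4 beats is 60 beats; at 6 beats each that's 10 chords.
C: 5 bars of 5 beats is 25 beats; at 0.5 beats each that's 50 chords.
D: 6 bars of 4 beats is 24 beats; at 2 beats each that's 12 chords.
E: 4 bars of 6 beats is 24 beats; at 0.5 beats each that's 48 chords.
Overall: 170 chords over 35 bars → 170/35 = 34/7 chords per bar.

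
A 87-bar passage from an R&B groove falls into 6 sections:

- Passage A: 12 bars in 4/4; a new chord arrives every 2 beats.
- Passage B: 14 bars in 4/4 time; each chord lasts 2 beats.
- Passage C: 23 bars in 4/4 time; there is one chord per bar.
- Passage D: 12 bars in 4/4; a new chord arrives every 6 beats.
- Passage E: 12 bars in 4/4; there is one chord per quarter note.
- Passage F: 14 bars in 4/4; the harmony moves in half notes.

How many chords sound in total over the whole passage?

A: 12·4 = 48 beats, 48/2 = 24 chords.
B: 14·4 = 56 beats, 56/2 = 28 chords.
C: 23·4 = 92 beats, 92/4 = 23 chords.
D: 12·4 = 48 beats, 48/6 = 8 chords.
E: 12·4 = 48 beats, 48/1 = 48 chords.
F: 14·4 = 56 beats, 56/2 = 28 chords.
Total: 24 + 28 + 23 + 8 + 48 + 28 = 159.

159 chords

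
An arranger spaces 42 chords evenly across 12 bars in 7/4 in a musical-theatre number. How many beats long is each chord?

12 bars × 7 beats/bar = 84 beats total.
84 beats ÷ 42 chords = 2 beats per chord.
(That is a half note.)

2 beats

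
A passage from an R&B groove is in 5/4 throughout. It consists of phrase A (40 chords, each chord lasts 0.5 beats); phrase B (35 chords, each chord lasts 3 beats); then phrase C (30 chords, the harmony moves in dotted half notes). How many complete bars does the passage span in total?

A: 40 × 0.5 = 20 beats = 4 bars.
B: 35 × 3 = 105 beats = 21 bars.
C: 30 × 3 = 90 beats = 18 bars.
Total: 4 + 21 + 18 = 43 bars.

43 bars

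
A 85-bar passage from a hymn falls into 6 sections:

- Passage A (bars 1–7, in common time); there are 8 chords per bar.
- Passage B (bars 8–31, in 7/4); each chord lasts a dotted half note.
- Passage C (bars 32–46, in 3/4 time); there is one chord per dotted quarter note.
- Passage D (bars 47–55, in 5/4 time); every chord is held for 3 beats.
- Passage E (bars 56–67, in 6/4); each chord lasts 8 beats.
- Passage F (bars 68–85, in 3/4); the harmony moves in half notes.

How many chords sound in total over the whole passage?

A has 28 beats and chords last 0.5 each, so 56 chords.
B has 168 beats and chords last 3 each, so 56 chords.
C has 45 beats and chords last 1.5 each, so 30 chords.
D has 45 beats and chords last 3 each, so 15 chords.
E has 72 beats and chords last 8 each, so 9 chords.
F has 54 beats and chords last 2 each, so 27 chords.
Total: 56 + 56 + 30 + 15 + 9 + 27 = 193.

193 chords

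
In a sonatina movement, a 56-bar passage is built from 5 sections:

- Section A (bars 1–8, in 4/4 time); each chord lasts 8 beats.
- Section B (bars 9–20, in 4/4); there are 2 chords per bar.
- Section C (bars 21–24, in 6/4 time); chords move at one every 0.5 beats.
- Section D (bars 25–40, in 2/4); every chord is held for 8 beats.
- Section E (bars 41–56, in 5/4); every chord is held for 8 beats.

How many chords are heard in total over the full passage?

A has 32 beats and chords last 8 each, so 4 chords.
B has 48 beats and chords last 2 each, so 24 chords.
C has 24 beats and chords last 0.5 each, so 48 chords.
D has 32 beats and chords last 8 each, so 4 chords.
E has 80 beats and chords last 8 each, so 10 chords.
Total: 4 + 24 + 48 + 4 + 10 = 90.

90 chords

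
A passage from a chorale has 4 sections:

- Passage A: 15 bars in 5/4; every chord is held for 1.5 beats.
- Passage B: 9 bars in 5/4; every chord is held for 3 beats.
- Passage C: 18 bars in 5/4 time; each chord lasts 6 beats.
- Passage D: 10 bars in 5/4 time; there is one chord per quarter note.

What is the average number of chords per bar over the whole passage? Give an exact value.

A: 15 × 5 = 75 beats ÷ 1.5 = 50 chords.
B: 9 × 5 = 45 beats ÷ 3 = 15 chords.
C: 18 × 5 = 90 beats ÷ 6 = 15 chords.
D: 10 × 5 = 50 beats ÷ 1 = 50 chords.
Overall: 130 chords over 52 bars → 130/52 = 2.5 chords per bar.

2.5 chords per bar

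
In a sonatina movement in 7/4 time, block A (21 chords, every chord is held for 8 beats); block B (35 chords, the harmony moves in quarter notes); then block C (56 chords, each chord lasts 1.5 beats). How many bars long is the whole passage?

A: 21 × 8 = 168 beats = 24 bars.
B: 35 × 1 = 35 beats = 5 bars.
C: 56 × 1.5 = 84 beats = 12 bars.
Total: 24 + 5 + 12 = 41 bars.

41 bars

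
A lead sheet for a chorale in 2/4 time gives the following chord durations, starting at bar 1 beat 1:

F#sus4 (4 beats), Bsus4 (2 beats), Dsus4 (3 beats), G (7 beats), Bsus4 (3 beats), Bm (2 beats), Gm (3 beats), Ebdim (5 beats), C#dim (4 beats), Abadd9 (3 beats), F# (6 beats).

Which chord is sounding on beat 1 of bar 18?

Beat 1 of bar 18 is beat (18−1)×2 + 1 = 35 overall.
Running totals: F#sus4 ends at 4, Bsus4 ends at 6, Dsus4 ends at 9, G ends at 16, Bsus4 ends at 19, Bm ends at 21, Gm ends at 24, Ebdim ends at 29, C#dim ends at 33, Abadd9 ends at 36.
Beat 35 falls within Abadd9.

Abadd9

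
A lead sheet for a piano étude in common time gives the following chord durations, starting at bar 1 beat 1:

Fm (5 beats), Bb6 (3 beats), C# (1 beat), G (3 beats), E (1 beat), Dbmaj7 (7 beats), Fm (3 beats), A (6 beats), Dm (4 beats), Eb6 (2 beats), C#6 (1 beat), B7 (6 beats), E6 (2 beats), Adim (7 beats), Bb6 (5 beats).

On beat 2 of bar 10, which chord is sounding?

B7

Beat 2 of bar 10 is beat (10−1)×4 + 2 = 38 overall.
Running totals: Fm ends at 5, Bb6 ends at 8, C# ends at 9, G ends at 12, E ends at 13, Dbmaj7 ends at 20, Fm ends at 23, A ends at 29, Dm ends at 33, Eb6 ends at 35, C#6 ends at 36, B7 ends at 42.
Beat 38 falls within B7.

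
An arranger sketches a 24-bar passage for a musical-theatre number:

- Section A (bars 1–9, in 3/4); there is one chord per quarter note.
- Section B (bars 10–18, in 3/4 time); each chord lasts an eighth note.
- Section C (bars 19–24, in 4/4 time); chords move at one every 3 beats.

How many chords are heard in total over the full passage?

89 chords

A: 9·3 = 27 beats, 27/1 = 27 chords.
B: 9·3 = 27 beats, 27/0.5 = 54 chords.
C: 6·4 = 24 beats, 24/3 = 8 chords.
Total: 27 + 54 + 8 = 89.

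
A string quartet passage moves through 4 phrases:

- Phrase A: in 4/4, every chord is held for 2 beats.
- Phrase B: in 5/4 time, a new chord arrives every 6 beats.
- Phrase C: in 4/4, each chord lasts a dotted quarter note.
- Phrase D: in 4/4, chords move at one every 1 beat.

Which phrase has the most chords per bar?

Phrase D

A: each chord is 2 beats in 4/4, so 2 per bar.
B: each chord is 6 beats in 5/4, so 5/6 per bar.
C: each chord is 1.5 beats in 4/4, so 8/3 per bar.
D: each chord is 1 beat in 4/4, so 4 per bar.
Fastest is D at 4 chords/bar.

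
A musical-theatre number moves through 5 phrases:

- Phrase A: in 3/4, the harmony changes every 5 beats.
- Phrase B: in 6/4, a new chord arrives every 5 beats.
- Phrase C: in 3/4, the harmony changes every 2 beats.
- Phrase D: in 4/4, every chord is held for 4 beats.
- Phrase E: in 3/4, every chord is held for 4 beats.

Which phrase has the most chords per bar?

Phrase C

A: each chord is 5 beats in 3/4, so 0.6 per bar.
B: each chord is 5 beats in 6/4, so 1.2 per bar.
C: each chord is 2 beats in 3/4, so 1.5 per bar.
D: each chord is 4 beats in 4/4, so 1 per bar.
E: each chord is 4 beats in 3/4, so 0.75 per bar.
Fastest is C at 1.5 chords/bar.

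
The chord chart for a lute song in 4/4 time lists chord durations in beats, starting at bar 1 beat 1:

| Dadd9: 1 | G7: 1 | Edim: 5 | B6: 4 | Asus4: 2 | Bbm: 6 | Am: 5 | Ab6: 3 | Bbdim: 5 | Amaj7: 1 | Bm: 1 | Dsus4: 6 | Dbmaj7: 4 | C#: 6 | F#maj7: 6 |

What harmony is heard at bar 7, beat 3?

Ab6

Beat 3 of bar 7 is beat (7−1)×4 + 3 = 27 overall.
Running totals: Dadd9 ends at 1, G7 ends at 2, Edim ends at 7, B6 ends at 11, Asus4 ends at 13, Bbm ends at 19, Am ends at 24, Ab6 ends at 27.
Beat 27 falls within Ab6.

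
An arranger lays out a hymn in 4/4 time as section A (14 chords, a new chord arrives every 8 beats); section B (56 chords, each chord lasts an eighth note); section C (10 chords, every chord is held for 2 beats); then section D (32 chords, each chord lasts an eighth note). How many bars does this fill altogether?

44 bars

A: 14 × 8 = 112 beats = 28 bars.
B: 56 × 0.5 = 28 beats = 7 bars.
C: 10 × 2 = 20 beats = 5 bars.
D: 32 × 0.5 = 16 beats = 4 bars.
Total: 28 + 7 + 5 + 4 = 44 bars.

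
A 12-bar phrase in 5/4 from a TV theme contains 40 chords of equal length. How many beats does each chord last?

1.5 beats

12 bars × 5 beats/bar = 60 beats total.
60 beats ÷ 40 chords = 1.5 beats per chord.
(That is a dotted quarter note.)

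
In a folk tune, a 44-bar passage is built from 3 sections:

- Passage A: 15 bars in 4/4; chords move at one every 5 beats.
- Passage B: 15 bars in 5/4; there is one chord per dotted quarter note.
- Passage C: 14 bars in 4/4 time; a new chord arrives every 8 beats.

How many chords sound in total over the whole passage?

69 chords

A has 60 beats and chords last 5 each, so 12 chords.
B has 75 beats and chords last 1.5 each, so 50 chords.
C has 56 beats and chords last 8 each, so 7 chords.
Total: 12 + 50 + 7 = 69.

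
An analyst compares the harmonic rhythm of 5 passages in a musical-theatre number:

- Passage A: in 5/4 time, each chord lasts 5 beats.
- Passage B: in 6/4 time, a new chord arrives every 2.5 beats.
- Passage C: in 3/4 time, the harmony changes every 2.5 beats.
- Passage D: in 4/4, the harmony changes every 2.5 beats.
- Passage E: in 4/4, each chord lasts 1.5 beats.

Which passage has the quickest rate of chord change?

Passage E

A: each chord is 5 beats in 5/4, so 1 per bar.
B: each chord is 2.5 beats in 6/4, so 2.4 per bar.
C: each chord is 2.5 beats in 3/4, so 1.2 per bar.
D: each chord is 2.5 beats in 4/4, so 1.6 per bar.
E: each chord is 1.5 beats in 4/4, so 8/3 per bar.
Fastest is E at 8/3 chords/bar.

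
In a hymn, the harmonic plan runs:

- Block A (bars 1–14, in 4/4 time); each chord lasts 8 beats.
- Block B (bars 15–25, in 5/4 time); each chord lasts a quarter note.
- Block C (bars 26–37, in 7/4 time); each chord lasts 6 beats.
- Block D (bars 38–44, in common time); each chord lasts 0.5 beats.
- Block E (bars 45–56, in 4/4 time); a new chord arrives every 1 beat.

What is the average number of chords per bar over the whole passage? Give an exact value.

A: 14 × 4 = 56 beats ÷ 8 = 7 chords.
B: 11 × 5 = 55 beats ÷ 1 = 55 chords.
C: 12 × 7 = 84 beats ÷ 6 = 14 chords.
D: 7 × 4 = 28 beats ÷ 0.5 = 56 chords.
E: 12 × 4 = 48 beats ÷ 1 = 48 chords.
Overall: 180 chords over 56 bars → 180/56 = 45/14 chords per bar.

45/14 chords per bar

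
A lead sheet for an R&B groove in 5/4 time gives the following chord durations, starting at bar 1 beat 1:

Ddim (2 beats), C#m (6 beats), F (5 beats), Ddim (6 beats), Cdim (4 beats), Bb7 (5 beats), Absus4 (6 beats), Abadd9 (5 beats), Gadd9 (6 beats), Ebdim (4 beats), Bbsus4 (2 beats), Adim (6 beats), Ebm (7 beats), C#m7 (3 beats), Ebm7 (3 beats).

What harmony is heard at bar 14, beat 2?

Beat 2 of bar 14 is beat (14−1)×5 + 2 = 67 overall.
Running totals: Ddim ends at 2, C#m ends at 8, F ends at 13, Ddim ends at 19, Cdim ends at 23, Bb7 ends at 28, Absus4 ends at 34, Abadd9 ends at 39, Gadd9 ends at 45, Ebdim ends at 49, Bbsus4 ends at 51, Adim ends at 57, Ebm ends at 64, C#m7 ends at 67.
Beat 67 falls within C#m7.

C#m7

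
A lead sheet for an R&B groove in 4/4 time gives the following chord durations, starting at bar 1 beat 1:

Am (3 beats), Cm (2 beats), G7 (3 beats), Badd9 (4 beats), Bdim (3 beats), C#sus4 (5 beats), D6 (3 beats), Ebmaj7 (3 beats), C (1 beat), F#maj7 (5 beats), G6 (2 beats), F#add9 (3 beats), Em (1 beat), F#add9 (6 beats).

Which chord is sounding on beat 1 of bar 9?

G6

Beat 1 of bar 9 is beat (9−1)×4 + 1 = 33 overall.
Running totals: Am ends at 3, Cm ends at 5, G7 ends at 8, Badd9 ends at 12, Bdim ends at 15, C#sus4 ends at 20, D6 ends at 23, Ebmaj7 ends at 26, C ends at 27, F#maj7 ends at 32, G6 ends at 34.
Beat 33 falls within G6.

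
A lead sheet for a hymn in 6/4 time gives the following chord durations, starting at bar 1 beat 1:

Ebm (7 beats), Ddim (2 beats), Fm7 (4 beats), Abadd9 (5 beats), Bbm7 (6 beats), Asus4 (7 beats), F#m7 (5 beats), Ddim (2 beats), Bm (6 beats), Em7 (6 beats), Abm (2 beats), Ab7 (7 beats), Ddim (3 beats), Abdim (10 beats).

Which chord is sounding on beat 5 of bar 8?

Beat 5 of bar 8 is beat (8−1)×6 + 5 = 47 overall.
Running totals: Ebm ends at 7, Ddim ends at 9, Fm7 ends at 13, Abadd9 ends at 18, Bbm7 ends at 24, Asus4 ends at 31, F#m7 ends at 36, Ddim ends at 38, Bm ends at 44, Em7 ends at 50.
Beat 47 falls within Em7.

Em7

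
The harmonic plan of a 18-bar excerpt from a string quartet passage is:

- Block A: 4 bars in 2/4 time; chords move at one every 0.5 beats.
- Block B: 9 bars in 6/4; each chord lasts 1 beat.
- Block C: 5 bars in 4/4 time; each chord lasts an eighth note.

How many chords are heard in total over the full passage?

110 chords

A: 4·2 = 8 beats, 8/0.5 = 16 chords.
B: 9·6 = 54 beats, 54/1 = 54 chords.
C: 5·4 = 20 beats, 20/0.5 = 40 chords.
Total: 16 + 54 + 40 = 110.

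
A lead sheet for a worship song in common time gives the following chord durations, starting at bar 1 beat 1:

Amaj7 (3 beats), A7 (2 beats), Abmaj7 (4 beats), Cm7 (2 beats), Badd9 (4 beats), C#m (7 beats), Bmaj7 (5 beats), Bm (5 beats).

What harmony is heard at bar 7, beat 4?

Beat 4 of bar 7 is beat (7−1)×4 + 4 = 28 overall.
Running totals: Amaj7 ends at 3, A7 ends at 5, Abmaj7 ends at 9, Cm7 ends at 11, Badd9 ends at 15, C#m ends at 22, Bmaj7 ends at 27, Bm ends at 32.
Beat 28 falls within Bm.

Bm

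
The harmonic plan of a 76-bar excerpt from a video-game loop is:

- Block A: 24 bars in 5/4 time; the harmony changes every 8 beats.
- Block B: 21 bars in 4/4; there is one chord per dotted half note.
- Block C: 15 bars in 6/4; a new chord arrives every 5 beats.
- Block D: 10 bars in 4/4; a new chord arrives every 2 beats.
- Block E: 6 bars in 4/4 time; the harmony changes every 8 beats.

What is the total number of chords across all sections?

A: 24 bars × 5 beats = 120 beats; 8 beats/chord → 15 chords.
B: 21 bars × 4 beats = 84 beats; 3 beats/chord → 28 chords.
C: 15 bars × 6 beats = 90 beats; 5 beats/chord → 18 chords.
D: 10 bars × 4 beats = 40 beats; 2 beats/chord → 20 chords.
E: 6 bars × 4 beats = 24 beats; 8 beats/chord → 3 chords.
Total: 15 + 28 + 18 + 20 + 3 = 84.

84 chords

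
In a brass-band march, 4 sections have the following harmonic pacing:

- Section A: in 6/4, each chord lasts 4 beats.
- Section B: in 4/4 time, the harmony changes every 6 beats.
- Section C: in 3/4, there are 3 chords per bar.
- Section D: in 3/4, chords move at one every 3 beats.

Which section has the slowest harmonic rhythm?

A: 6 beats/bar ÷ 4 beats/chord = 1.5 chords/bar.
B: 4 beats/bar ÷ 6 beats/chord = 2/3 chords/bar.
C: 3 beats/bar ÷ 1 beat/chord = 3 chords/bar.
D: 3 beats/bar ÷ 3 beats/chord = 1 chord/bar.
Slowest is B at 2/3 chords/bar.

Section B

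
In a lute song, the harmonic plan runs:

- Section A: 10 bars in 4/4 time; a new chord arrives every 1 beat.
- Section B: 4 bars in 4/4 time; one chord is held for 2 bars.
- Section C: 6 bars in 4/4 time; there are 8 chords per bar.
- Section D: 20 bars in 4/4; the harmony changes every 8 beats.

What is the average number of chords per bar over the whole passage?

2.5 chords per bar

A: 10 bars of 4 beats is 40 beats; at 1 beat each that's 40 chords.
B: 4 bars of 4 beats is 16 beats; at 8 beats each that's 2 chords.
C: 6 bars of 4 beats is 24 beats; at 0.5 beats each that's 48 chords.
D: 20 bars of 4 beats is 80 beats; at 8 beats each that's 10 chords.
Overall: 100 chords over 40 bars → 100/40 = 2.5 chords per bar.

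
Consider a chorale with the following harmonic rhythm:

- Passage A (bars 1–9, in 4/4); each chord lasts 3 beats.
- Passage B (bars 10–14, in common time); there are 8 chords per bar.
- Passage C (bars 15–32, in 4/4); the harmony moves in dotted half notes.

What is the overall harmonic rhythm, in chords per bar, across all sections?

2.375 chords per bar

A: 9 bars of 4 beats is 36 beats; at 3 beats each that's 12 chords.
B: 5 bars of 4 beats is 20 beats; at 0.5 beats each that's 40 chords.
C: 18 bars of 4 beats is 72 beats; at 3 beats each that's 24 chords.
Overall: 76 chords over 32 bars → 76/32 = 2.375 chords per bar.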